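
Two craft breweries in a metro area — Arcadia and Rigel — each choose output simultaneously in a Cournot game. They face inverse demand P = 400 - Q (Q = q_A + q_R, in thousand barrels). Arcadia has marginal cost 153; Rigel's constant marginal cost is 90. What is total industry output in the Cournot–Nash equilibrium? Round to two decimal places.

Arcadia's profit: π_A = (400 - Q)q_A - (153q_A). Setting ∂π_A/∂q_A = 0: 247 - 2q_A - (q_R) = 0.
Rigel's first-order condition: 310 - 2q_R - (q_A) = 0.
Best responses: q_A = (247 - q_R)/2, q_R = (310 - q_A)/2.
Solving the pair: q_A = 184/3, q_R = 373/3.
Total output Q = 184/3 + 373/3 = 557/3.

185.67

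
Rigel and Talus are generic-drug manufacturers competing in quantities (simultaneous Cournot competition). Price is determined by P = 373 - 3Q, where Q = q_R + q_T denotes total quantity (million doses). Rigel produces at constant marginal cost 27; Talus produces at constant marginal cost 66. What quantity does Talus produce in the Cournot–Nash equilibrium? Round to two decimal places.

29.78

Rigel's profit: π_R = (373 - 3Q)q_R - (27q_R). Setting ∂π_R/∂q_R = 0: 346 - 6q_R - 3(q_T) = 0.
Talus's profit: π_T = (373 - 3Q)q_T - (66q_T). Setting ∂π_T/∂q_T = 0: 307 - 6q_T - 3(q_R) = 0.
So q_R = (346 - 3q_T)/6 and q_T = (307 - 3q_R)/6.
Substituting one into the other gives q_R = 385/9 and q_T = 268/9.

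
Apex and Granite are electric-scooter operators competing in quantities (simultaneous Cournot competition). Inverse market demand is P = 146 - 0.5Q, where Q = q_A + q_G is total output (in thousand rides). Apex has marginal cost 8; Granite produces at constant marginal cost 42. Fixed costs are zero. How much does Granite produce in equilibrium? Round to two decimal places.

46.67

Apex's profit: π_A = (146 - 0.5Q)q_A - (8q_A). Setting ∂π_A/∂q_A = 0: 138 - q_A - (1/2)(q_G) = 0.
Granite's first-order condition: 104 - q_G - (1/2)(q_A) = 0.
Best responses: q_A = (138 - (1/2)q_G), q_G = (104 - (1/2)q_A).
Substituting one into the other gives q_A = 344/3 and q_G = 140/3.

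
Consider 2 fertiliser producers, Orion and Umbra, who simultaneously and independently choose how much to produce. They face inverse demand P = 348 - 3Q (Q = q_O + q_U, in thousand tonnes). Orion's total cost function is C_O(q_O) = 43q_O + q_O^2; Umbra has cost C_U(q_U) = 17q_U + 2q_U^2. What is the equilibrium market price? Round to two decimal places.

187.86

Orion's profit: π_O = (348 - 3Q)q_O - (43q_O + q_O²). Setting ∂π_O/∂q_O = 0: 305 - 8q_O - 3(q_U) = 0.
Umbra's profit: π_U = (348 - 3Q)q_U - (17q_U + 2q_U²). Setting ∂π_U/∂q_U = 0: 331 - 10q_U - 3(q_O) = 0.
Rearranging gives the reaction functions q_O = (305 - 3q_U)/8 and q_U = (331 - 3q_O)/10.
Substituting one into the other gives q_O = 28.9718 and q_U = 1733/71.
Total output Q = 53.3803, so price P = 348 - 3·53.3803 = 187.8592.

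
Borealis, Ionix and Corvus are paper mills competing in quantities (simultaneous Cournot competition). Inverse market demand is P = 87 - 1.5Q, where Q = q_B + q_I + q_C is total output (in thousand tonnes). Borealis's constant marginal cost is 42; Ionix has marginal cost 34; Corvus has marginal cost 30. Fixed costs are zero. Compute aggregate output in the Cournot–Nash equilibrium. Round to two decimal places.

Borealis's profit: π_B = (87 - 1.5Q)q_B - (42q_B). Setting ∂π_B/∂q_B = 0: 45 - 3q_B - (3/2)(q_I + q_C) = 0.
Ionix's profit: π_I = (87 - 1.5Q)q_I - (34q_I). Setting ∂π_I/∂q_I = 0: 53 - 3q_I - (3/2)(q_B + q_C) = 0.
Corvus's profit: π_C = (87 - 1.5Q)q_C - (30q_C). Setting ∂π_C/∂q_C = 0: 57 - 3q_C - (3/2)(q_B + q_I) = 0.
Adding the 3 first-order conditions: 155 − 6Q = 0, so Q = 155/6.
Back-substituting: q_B = (45 − 155/4)/(3/2) = 25/6, q_I = (53 − 155/4)/(3/2) = 19/2, q_C = (57 − 155/4)/(3/2) = 73/6.
Total output Q = 25/6 + 19/2 + 73/6 = 155/6.

25.83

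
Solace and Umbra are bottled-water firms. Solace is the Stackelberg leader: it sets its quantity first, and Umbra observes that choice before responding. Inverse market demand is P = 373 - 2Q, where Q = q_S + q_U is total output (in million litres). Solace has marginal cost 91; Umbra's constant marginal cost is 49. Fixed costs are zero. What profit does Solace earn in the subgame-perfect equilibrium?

The follower Umbra best-responds to any q_S: π_U = (373 - 2Q)q_U - 49q_U.
Setting the follower's marginal profit to zero, 324 - 2q_S - 4q_U = 0, i.e. q_U = (324 - 2q_S)/4.
Solace substitutes q_U(q_S) into its own profit: π_S = q_S(373 - 2q_S - (324 - 2q_S)/2) - 91q_S = (211 - q_S)q_S - 91q_S.
Maximising: ∂π_S/∂q_S = 120 - 2q_S = 0, giving q_S = 60.
Then q_U = (324 - 2·60)/4 = 51.
Price P = 373 - 2·111 = 151.
Solace's profit: (151 - 91)·60 = 3600.

3600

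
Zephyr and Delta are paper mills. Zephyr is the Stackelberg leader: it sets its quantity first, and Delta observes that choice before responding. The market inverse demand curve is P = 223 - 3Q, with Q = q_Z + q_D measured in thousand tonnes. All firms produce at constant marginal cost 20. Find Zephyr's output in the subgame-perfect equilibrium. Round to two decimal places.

33.83

The follower Delta best-responds to any q_Z: π_D = (223 - 3Q)q_D - 20q_D.
∂π_D/∂q_D = 203 - 3q_Z - 6q_D = 0 gives the reaction function q_D = (203 - 3q_Z)/6.
The leader anticipates this reaction. Substituting into P = 223 - 3Q gives P = 243/2 - (3/2)q_Z, so π_Z = (243/2 - (3/2)q_Z)q_Z - 20q_Z.
Leader FOC: 203/2 - 3q_Z = 0, so q_Z = 203/6.
Then q_D = (203 - 3·(203/6))/6 = 203/12.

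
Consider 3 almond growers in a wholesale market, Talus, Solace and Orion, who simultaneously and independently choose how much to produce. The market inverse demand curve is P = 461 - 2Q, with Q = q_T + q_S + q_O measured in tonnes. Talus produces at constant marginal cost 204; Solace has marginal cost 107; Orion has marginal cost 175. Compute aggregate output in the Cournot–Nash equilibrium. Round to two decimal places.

112.13

Talus's profit: π_T = (461 - 2Q)q_T - (204q_T). Setting ∂π_T/∂q_T = 0: 257 - 4q_T - 2(q_S + q_O) = 0.
Solace's profit: π_S = (461 - 2Q)q_S - (107q_S). Setting ∂π_S/∂q_S = 0: 354 - 4q_S - 2(q_T + q_O) = 0.
Orion's profit: π_O = (461 - 2Q)q_O - (175q_O). Setting ∂π_O/∂q_O = 0: 286 - 4q_O - 2(q_T + q_S) = 0.
Adding the 3 first-order conditions: 897 − 8Q = 0, so Q = 897/8.
Back-substituting: q_T = (257 − 897/4)/2 = 131/8, q_S = (354 − 897/4)/2 = 519/8, q_O = (286 − 897/4)/2 = 247/8.
Total output Q = 131/8 + 519/8 + 247/8 = 897/8.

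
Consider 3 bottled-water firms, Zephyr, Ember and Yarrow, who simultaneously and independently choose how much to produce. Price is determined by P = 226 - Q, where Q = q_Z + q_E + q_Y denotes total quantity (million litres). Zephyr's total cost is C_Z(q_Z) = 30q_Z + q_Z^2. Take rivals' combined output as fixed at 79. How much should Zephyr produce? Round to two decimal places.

29.25

With rivals' combined output fixed at 79, Zephyr's profit is π_Z = (226 - 79 - q_Z)q_Z - (30q_Z + q_Z²) = (147 - q_Z)q_Z - (30q_Z + q_Z²).
∂π_Z/∂q_Z = 117 - 4q_Z = 0, so q_Z = 117/4.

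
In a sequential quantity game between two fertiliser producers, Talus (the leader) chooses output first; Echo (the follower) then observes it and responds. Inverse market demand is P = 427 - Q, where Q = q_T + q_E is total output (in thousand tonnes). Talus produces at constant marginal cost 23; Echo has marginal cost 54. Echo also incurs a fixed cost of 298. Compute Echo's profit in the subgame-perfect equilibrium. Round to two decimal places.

5747.06

The follower Echo best-responds to any q_T: π_E = (427 - Q)q_E - 54q_E.
Follower FOC: 373 - q_T - 2q_E = 0, so q_E(q_T) = (373 - q_T)/2.
The leader anticipates this reaction. Substituting into P = 427 - Q gives P = 481/2 - (1/2)q_T, so π_T = (481/2 - (1/2)q_T)q_T - 23q_T.
The leader's first-order condition 435/2 - q_T = 0 yields q_T = 435/2.
Then q_E = (373 - 435/2)/2 = 311/4.
Price P = 427 - 1181/4 = 527/4.
Echo's profit: (527/4 - 54)·(311/4) - 298 = 5747.0625.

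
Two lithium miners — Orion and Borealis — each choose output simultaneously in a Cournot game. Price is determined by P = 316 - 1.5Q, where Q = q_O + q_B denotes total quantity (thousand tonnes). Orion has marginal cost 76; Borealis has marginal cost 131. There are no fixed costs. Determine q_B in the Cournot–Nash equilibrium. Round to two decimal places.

Orion's profit: π_O = (316 - 1.5Q)q_O - (76q_O). Setting ∂π_O/∂q_O = 0: 240 - 3q_O - (3/2)(q_B) = 0.
Borealis's profit: π_B = (316 - 1.5Q)q_B - (131q_B). Setting ∂π_B/∂q_B = 0: 185 - 3q_B - (3/2)(q_O) = 0.
So q_O = (240 - (3/2)q_B)/3 and q_B = (185 - (3/2)q_O)/3.
Substituting one into the other gives q_O = 590/9 and q_B = 260/9.

28.89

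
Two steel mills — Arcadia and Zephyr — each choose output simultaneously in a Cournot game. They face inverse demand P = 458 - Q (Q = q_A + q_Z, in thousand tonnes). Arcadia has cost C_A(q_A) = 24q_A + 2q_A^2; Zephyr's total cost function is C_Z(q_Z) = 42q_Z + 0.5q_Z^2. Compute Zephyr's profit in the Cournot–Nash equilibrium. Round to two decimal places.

22068.39

Arcadia's profit: π_A = (458 - Q)q_A - (24q_A + 2q_A²). Setting ∂π_A/∂q_A = 0: 434 - 6q_A - (q_Z) = 0.
Zephyr's profit: π_Z = (458 - Q)q_Z - (42q_Z + (1/2)q_Z²). Setting ∂π_Z/∂q_Z = 0: 416 - 3q_Z - (q_A) = 0.
Best responses: q_A = (434 - q_Z)/6, q_Z = (416 - q_A)/3.
Solving the pair: q_A = 886/17, q_Z = 121.2941.
Price P = 458 - 173.4118 = 284.5882.
Zephyr's profit: 284.5882·121.2941 - 42·121.2941 - (1/2)·121.2941² = 22068.3945.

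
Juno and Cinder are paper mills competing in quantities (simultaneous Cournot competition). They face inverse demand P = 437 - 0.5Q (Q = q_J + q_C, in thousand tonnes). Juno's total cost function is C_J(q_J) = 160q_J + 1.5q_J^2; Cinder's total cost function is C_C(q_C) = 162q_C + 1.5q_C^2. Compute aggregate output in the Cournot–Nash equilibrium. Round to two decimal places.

Juno's profit: π_J = (437 - 0.5Q)q_J - (160q_J + (3/2)q_J²). Setting ∂π_J/∂q_J = 0: 277 - 4q_J - (1/2)(q_C) = 0.
Cinder's first-order condition: 275 - 4q_C - (1/2)(q_J) = 0.
Rearranging gives the reaction functions q_J = (277 - (1/2)q_C)/4 and q_C = (275 - (1/2)q_J)/4.
Solving the pair: q_J = 1294/21, q_C = 1282/21.
Total output Q = 1294/21 + 1282/21 = 368/3.

122.67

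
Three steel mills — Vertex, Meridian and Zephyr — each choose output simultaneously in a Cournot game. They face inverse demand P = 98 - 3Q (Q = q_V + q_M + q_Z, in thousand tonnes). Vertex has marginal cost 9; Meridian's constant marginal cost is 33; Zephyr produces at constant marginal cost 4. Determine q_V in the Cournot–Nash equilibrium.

Vertex's profit: π_V = (98 - 3Q)q_V - (9q_V). Setting ∂π_V/∂q_V = 0: 89 - 6q_V - 3(q_M + q_Z) = 0.
Meridian's profit: π_M = (98 - 3Q)q_M - (33q_M). Setting ∂π_M/∂q_M = 0: 65 - 6q_M - 3(q_V + q_Z) = 0.
Zephyr's first-order condition: 94 - 6q_Z - 3(q_V + q_M) = 0.
Adding the 3 first-order conditions: 248 − 12Q = 0, so Q = 62/3.
Back-substituting: q_V = (89 − 62)/3 = 9, q_M = (65 − 62)/3 = 1, q_Z = (94 − 62)/3 = 32/3.

9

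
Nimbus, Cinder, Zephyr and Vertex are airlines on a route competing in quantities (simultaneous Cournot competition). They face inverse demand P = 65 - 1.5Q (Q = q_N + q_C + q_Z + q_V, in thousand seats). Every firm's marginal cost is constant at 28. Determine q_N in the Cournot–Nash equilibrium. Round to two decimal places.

A representative firm's profit is π_i = q_i(65 - 1.5Q) - 28q_i.
First-order condition (treating rivals' output as given): 37 - 3q_i - (3/2)·Σ_{j≠i} q_j = 0.
By symmetry each firm produces the same amount; substituting Σ_{j≠i} q_j = 3q_i yields q_i = 37/(15/2) = 74/15.

4.93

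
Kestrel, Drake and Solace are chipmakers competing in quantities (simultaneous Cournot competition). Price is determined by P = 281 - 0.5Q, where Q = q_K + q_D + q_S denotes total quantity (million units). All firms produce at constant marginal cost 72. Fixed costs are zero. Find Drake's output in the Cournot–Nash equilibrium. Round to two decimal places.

104.50

A representative firm's profit is π_i = q_i(281 - 0.5Q) - 72q_i.
First-order condition (treating rivals' output as given): 209 - q_i - (1/2)·Σ_{j≠i} q_j = 0.
With identical firms every q_j equals q_i, so Σ_{j≠i} q_j = 2q_i and 209 = 2q_i, giving q_i = 209/2.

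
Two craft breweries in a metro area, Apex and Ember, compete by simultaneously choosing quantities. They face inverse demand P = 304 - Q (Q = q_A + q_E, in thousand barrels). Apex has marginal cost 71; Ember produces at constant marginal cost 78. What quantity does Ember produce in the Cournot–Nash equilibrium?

Apex's profit: π_A = (304 - Q)q_A - (71q_A). Setting ∂π_A/∂q_A = 0: 233 - 2q_A - (q_E) = 0.
Ember's first-order condition: 226 - 2q_E - (q_A) = 0.
Rearranging gives the reaction functions q_A = (233 - q_E)/2 and q_E = (226 - q_A)/2.
Substituting one into the other gives q_A = 80 and q_E = 73.

73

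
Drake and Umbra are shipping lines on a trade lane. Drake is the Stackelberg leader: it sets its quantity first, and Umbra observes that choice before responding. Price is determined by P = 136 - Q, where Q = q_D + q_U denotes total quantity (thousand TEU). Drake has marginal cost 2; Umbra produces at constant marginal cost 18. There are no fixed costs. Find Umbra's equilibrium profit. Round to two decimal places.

462.25

Solve by backward induction. Given q_D, the follower Umbra maximises π_U = (136 - q_D - q_U)q_U - 18q_U.
∂π_U/∂q_U = 118 - q_D - 2q_U = 0 gives the reaction function q_U = (118 - q_D)/2.
Drake substitutes q_U(q_D) into its own profit: π_D = q_D(136 - q_D - (118 - q_D)/2) - 2q_D = (77 - (1/2)q_D)q_D - 2q_D.
The leader's first-order condition 75 - q_D = 0 yields q_D = 75.
Then q_U = (118 - 75)/2 = 43/2.
Price P = 136 - 193/2 = 79/2.
Umbra's profit: (79/2 - 18)·(43/2) = 1849/4.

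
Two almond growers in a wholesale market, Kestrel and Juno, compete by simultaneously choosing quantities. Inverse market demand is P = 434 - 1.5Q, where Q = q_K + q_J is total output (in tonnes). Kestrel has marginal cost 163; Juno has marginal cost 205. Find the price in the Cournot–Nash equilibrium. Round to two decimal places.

Kestrel's profit: π_K = (434 - 1.5Q)q_K - (163q_K). Setting ∂π_K/∂q_K = 0: 271 - 3q_K - (3/2)(q_J) = 0.
Juno's first-order condition: 229 - 3q_J - (3/2)(q_K) = 0.
So q_K = (271 - (3/2)q_J)/3 and q_J = (229 - (3/2)q_K)/3.
Solving the pair: q_K = 626/9, q_J = 374/9.
Total output Q = 1000/9, so price P = 434 - (3/2)·(1000/9) = 802/3.

267.33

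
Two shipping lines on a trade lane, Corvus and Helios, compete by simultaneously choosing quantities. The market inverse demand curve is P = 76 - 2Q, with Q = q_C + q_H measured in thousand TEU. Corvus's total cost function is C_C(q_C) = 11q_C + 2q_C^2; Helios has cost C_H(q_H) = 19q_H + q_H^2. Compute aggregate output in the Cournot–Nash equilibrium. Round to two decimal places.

13.68

Corvus's profit: π_C = (76 - 2Q)q_C - (11q_C + 2q_C²). Setting ∂π_C/∂q_C = 0: 65 - 8q_C - 2(q_H) = 0.
Helios's first-order condition: 57 - 6q_H - 2(q_C) = 0.
Rearranging gives the reaction functions q_C = (65 - 2q_H)/8 and q_H = (57 - 2q_C)/6.
Solving the pair: q_C = 69/11, q_H = 163/22.
Total output Q = 69/11 + 163/22 = 301/22.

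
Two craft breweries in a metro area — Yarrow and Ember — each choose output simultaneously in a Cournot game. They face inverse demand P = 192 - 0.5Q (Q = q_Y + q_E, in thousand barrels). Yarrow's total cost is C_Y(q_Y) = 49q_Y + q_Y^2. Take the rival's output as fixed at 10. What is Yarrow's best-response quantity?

With the rival's output fixed at 10, Yarrow's profit is π_Y = (192 - (1/2)·10 - (1/2)q_Y)q_Y - (49q_Y + q_Y²) = (187 - (1/2)q_Y)q_Y - (49q_Y + q_Y²).
∂π_Y/∂q_Y = 138 - 3q_Y = 0, so q_Y = 46.

46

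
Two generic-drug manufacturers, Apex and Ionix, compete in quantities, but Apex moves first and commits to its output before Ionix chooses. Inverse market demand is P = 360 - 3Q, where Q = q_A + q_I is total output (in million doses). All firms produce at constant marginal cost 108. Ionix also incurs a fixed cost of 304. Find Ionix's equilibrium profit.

1019

Solve by backward induction. Given q_A, the follower Ionix maximises π_I = (360 - 3q_A - 3q_I)q_I - 108q_I.
Follower FOC: 252 - 3q_A - 6q_I = 0, so q_I(q_A) = (252 - 3q_A)/6.
The leader anticipates this reaction. Substituting into P = 360 - 3Q gives P = 234 - (3/2)q_A, so π_A = (234 - (3/2)q_A)q_A - 108q_A.
Maximising: ∂π_A/∂q_A = 126 - 3q_A = 0, giving q_A = 42.
Then q_I = (252 - 3·42)/6 = 21.
Price P = 360 - 3·63 = 171.
Ionix's profit: (171 - 108)·21 - 304 = 1019.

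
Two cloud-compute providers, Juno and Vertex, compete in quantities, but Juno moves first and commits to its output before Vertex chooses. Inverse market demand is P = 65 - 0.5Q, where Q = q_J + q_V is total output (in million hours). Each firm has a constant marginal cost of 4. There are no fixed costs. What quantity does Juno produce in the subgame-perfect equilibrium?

Solve by backward induction. Given q_J, the follower Vertex maximises π_V = (65 - (1/2)q_J - (1/2)q_V)q_V - 4q_V.
Follower FOC: 61 - (1/2)q_J - q_V = 0, so q_V(q_J) = (61 - (1/2)q_J).
The leader anticipates this reaction. Substituting into P = 65 - 0.5Q gives P = 69/2 - (1/4)q_J, so π_J = (69/2 - (1/4)q_J)q_J - 4q_J.
Leader FOC: 61/2 - (1/2)q_J = 0, so q_J = 61.
Then q_V = (61 - (1/2)·61) = 61/2.

61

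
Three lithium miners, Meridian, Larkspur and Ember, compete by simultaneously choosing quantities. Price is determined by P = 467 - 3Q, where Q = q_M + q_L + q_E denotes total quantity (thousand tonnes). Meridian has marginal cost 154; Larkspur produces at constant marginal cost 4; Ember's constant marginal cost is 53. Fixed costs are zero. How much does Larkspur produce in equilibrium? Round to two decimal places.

Meridian's profit: π_M = (467 - 3Q)q_M - (154q_M). Setting ∂π_M/∂q_M = 0: 313 - 6q_M - 3(q_L + q_E) = 0.
Larkspur's first-order condition: 463 - 6q_L - 3(q_M + q_E) = 0.
Ember's first-order condition: 414 - 6q_E - 3(q_M + q_L) = 0.
Summing all 3 equations gives 1190 − 12Q = 0, hence Q = 595/6.
Back-substituting: q_M = (313 − 595/2)/3 = 31/6, q_L = (463 − 595/2)/3 = 331/6, q_E = (414 − 595/2)/3 = 233/6.

55.17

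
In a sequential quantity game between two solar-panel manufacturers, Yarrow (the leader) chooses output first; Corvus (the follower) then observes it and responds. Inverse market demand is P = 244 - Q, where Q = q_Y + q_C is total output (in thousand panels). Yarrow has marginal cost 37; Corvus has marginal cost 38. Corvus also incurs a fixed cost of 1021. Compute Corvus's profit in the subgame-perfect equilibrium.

1580

The follower Corvus best-responds to any q_Y: π_C = (244 - Q)q_C - 38q_C.
Setting the follower's marginal profit to zero, 206 - q_Y - 2q_C = 0, i.e. q_C = (206 - q_Y)/2.
The leader anticipates this reaction. Substituting into P = 244 - Q gives P = 141 - (1/2)q_Y, so π_Y = (141 - (1/2)q_Y)q_Y - 37q_Y.
The leader's first-order condition 104 - q_Y = 0 yields q_Y = 104.
Then q_C = (206 - 104)/2 = 51.
Price P = 244 - 155 = 89.
Corvus's profit: (89 - 38)·51 - 1021 = 1580.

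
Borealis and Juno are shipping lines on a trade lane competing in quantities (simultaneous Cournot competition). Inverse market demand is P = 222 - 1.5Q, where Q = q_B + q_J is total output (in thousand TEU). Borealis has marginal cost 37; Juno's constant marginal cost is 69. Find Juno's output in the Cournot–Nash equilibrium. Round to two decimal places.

Borealis's profit: π_B = (222 - 1.5Q)q_B - (37q_B). Setting ∂π_B/∂q_B = 0: 185 - 3q_B - (3/2)(q_J) = 0.
Juno's first-order condition: 153 - 3q_J - (3/2)(q_B) = 0.
Rearranging gives the reaction functions q_B = (185 - (3/2)q_J)/3 and q_J = (153 - (3/2)q_B)/3.
Substituting one into the other gives q_B = 434/9 and q_J = 242/9.

26.89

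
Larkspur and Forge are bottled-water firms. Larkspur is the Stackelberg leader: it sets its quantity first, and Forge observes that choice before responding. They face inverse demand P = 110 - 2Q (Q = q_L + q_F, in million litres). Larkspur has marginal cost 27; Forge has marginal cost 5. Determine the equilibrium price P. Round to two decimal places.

42.25

The follower Forge best-responds to any q_L: π_F = (110 - 2Q)q_F - 5q_F.
Setting the follower's marginal profit to zero, 105 - 2q_L - 4q_F = 0, i.e. q_F = (105 - 2q_L)/4.
Larkspur substitutes q_F(q_L) into its own profit: π_L = q_L(110 - 2q_L - (105 - 2q_L)/2) - 27q_L = (115/2 - q_L)q_L - 27q_L.
The leader's first-order condition 61/2 - 2q_L = 0 yields q_L = 61/4.
Then q_F = (105 - 2·(61/4))/4 = 149/8.
Total output Q = 271/8, so price P = 110 - 2·(271/8) = 169/4.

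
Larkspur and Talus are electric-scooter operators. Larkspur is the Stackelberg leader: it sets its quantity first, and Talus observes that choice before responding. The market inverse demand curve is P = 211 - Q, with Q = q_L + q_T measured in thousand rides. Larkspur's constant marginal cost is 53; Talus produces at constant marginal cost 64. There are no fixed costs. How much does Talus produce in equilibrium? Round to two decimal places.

The follower Talus best-responds to any q_L: π_T = (211 - Q)q_T - 64q_T.
Setting the follower's marginal profit to zero, 147 - q_L - 2q_T = 0, i.e. q_T = (147 - q_L)/2.
The leader anticipates this reaction. Substituting into P = 211 - Q gives P = 275/2 - (1/2)q_L, so π_L = (275/2 - (1/2)q_L)q_L - 53q_L.
Leader FOC: 169/2 - q_L = 0, so q_L = 169/2.
Then q_T = (147 - 169/2)/2 = 125/4.

31.25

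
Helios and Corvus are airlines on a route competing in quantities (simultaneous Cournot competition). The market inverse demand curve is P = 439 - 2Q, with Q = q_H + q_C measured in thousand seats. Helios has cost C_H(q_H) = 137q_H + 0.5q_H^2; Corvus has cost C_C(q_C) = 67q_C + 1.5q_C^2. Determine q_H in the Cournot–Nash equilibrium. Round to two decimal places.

44.19

Helios's profit: π_H = (439 - 2Q)q_H - (137q_H + (1/2)q_H²). Setting ∂π_H/∂q_H = 0: 302 - 5q_H - 2(q_C) = 0.
Corvus's first-order condition: 372 - 7q_C - 2(q_H) = 0.
So q_H = (302 - 2q_C)/5 and q_C = (372 - 2q_H)/7.
Solving the pair: q_H = 1370/31, q_C = 1256/31.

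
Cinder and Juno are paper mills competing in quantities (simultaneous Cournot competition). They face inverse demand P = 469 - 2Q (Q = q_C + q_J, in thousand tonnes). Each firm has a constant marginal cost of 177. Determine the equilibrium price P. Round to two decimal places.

A representative firm's profit is π_i = q_i(469 - 2Q) - 177q_i.
First-order condition (treating rivals' output as given): 292 - 4q_i - 2q_j = 0.
By symmetry each firm produces the same amount; substituting q_j = q_i yields q_i = 292/6 = 146/3.
Total output Q = 292/3, so price P = 469 - 2·(292/3) = 823/3.

274.33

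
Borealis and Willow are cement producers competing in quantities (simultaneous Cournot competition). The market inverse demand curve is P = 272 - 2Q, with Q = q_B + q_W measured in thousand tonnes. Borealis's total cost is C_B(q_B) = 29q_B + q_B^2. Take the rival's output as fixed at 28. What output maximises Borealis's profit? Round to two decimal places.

31.17

With the rival's output fixed at 28, Borealis's profit is π_B = (272 - 2·28 - 2q_B)q_B - (29q_B + q_B²) = (216 - 2q_B)q_B - (29q_B + q_B²).
∂π_B/∂q_B = 187 - 6q_B = 0, so q_B = 187/6.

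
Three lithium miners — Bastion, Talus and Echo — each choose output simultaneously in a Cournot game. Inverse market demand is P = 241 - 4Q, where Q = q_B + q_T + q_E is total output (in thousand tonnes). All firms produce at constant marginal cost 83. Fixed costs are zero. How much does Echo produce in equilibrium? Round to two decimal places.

A representative firm's profit is π_i = q_i(241 - 4Q) - 83q_i.
Setting ∂π_i/∂q_i = 0 with rivals' quantities fixed: 158 - 8q_i - 4·Σ_{j≠i} q_j = 0.
With identical firms every q_j equals q_i, so Σ_{j≠i} q_j = 2q_i and 158 = 16q_i, giving q_i = 79/8.

9.88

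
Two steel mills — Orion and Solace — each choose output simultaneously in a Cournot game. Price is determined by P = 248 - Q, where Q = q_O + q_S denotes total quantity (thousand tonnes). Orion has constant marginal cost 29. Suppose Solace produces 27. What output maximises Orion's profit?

96

With the rival's output fixed at 27, Orion's profit is π_O = (248 - 27 - q_O)q_O - (29q_O) = (221 - q_O)q_O - (29q_O).
∂π_O/∂q_O = 192 - 2q_O = 0, so q_O = 96.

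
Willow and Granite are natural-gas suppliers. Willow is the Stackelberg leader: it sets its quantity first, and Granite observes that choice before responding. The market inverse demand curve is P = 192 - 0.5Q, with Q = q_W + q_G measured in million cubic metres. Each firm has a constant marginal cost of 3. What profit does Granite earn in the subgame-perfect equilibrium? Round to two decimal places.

The follower Granite best-responds to any q_W: π_G = (192 - 0.5Q)q_G - 3q_G.
Setting the follower's marginal profit to zero, 189 - (1/2)q_W - q_G = 0, i.e. q_G = (189 - (1/2)q_W).
The leader anticipates this reaction. Substituting into P = 192 - 0.5Q gives P = 195/2 - (1/4)q_W, so π_W = (195/2 - (1/4)q_W)q_W - 3q_W.
Leader FOC: 189/2 - (1/2)q_W = 0, so q_W = 189.
Then q_G = (189 - (1/2)·189) = 189/2.
Price P = 192 - (1/2)·(567/2) = 201/4.
Granite's profit: (201/4 - 3)·(189/2) = 4465.1250.

4465.13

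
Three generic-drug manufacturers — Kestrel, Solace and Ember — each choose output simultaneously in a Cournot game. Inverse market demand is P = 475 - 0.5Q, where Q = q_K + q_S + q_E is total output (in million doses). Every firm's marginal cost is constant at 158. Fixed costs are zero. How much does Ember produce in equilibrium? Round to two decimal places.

158.50

A representative firm's profit is π_i = q_i(475 - 0.5Q) - 158q_i.
First-order condition (treating rivals' output as given): 317 - q_i - (1/2)·Σ_{j≠i} q_j = 0.
By symmetry each firm produces the same amount; substituting Σ_{j≠i} q_j = 2q_i yields q_i = 317/2.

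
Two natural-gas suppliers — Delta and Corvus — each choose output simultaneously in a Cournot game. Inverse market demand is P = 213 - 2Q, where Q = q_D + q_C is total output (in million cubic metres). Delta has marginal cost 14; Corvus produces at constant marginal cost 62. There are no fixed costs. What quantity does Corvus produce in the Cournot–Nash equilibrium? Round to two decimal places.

17.17

Delta's profit: π_D = (213 - 2Q)q_D - (14q_D). Setting ∂π_D/∂q_D = 0: 199 - 4q_D - 2(q_C) = 0.
Corvus's profit: π_C = (213 - 2Q)q_C - (62q_C). Setting ∂π_C/∂q_C = 0: 151 - 4q_C - 2(q_D) = 0.
Best responses: q_D = (199 - 2q_C)/4, q_C = (151 - 2q_D)/4.
Solving the pair: q_D = 247/6, q_C = 103/6.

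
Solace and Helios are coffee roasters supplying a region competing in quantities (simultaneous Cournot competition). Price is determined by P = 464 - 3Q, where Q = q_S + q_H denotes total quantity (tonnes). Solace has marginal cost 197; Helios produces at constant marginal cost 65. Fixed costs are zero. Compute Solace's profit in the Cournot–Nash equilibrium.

Solace's profit: π_S = (464 - 3Q)q_S - (197q_S). Setting ∂π_S/∂q_S = 0: 267 - 6q_S - 3(q_H) = 0.
Helios's first-order condition: 399 - 6q_H - 3(q_S) = 0.
Rearranging gives the reaction functions q_S = (267 - 3q_H)/6 and q_H = (399 - 3q_S)/6.
Solving the pair: q_S = 15, q_H = 59.
Price P = 464 - 3·74 = 242.
Solace's profit: (242 - 197)·15 = 675.

675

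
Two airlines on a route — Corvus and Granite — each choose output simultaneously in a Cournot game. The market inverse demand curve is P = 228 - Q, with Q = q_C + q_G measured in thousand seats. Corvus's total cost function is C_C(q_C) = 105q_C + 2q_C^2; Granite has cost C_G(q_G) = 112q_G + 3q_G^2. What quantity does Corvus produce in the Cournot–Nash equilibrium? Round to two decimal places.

Corvus's profit: π_C = (228 - Q)q_C - (105q_C + 2q_C²). Setting ∂π_C/∂q_C = 0: 123 - 6q_C - (q_G) = 0.
Granite's profit: π_G = (228 - Q)q_G - (112q_G + 3q_G²). Setting ∂π_G/∂q_G = 0: 116 - 8q_G - (q_C) = 0.
Best responses: q_C = (123 - q_G)/6, q_G = (116 - q_C)/8.
Solving the pair: q_C = 868/47, q_G = 573/47.

18.47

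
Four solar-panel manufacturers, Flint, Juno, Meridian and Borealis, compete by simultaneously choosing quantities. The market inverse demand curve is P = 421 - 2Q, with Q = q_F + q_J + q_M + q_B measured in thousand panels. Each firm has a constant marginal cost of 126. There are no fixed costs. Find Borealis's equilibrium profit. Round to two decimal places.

Each firm earns π_i = (421 - 2Q)q_i - 126q_i.
Setting ∂π_i/∂q_i = 0 with rivals' quantities fixed: 295 - 4q_i - 2·Σ_{j≠i} q_j = 0.
By symmetry each firm produces the same amount; substituting Σ_{j≠i} q_j = 3q_i yields q_i = 295/10 = 59/2.
Price P = 421 - 2·118 = 185.
Borealis's profit: (185 - 126)·(59/2) = 1740.5000.

1740.50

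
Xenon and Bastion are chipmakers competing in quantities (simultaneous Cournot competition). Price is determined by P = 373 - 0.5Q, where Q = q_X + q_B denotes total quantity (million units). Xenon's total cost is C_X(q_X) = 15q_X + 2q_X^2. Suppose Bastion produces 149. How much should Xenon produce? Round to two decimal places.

With the rival's output fixed at 149, Xenon's profit is π_X = (373 - (1/2)·149 - (1/2)q_X)q_X - (15q_X + 2q_X²) = (597/2 - (1/2)q_X)q_X - (15q_X + 2q_X²).
∂π_X/∂q_X = 567/2 - 5q_X = 0, so q_X = 567/10.

56.70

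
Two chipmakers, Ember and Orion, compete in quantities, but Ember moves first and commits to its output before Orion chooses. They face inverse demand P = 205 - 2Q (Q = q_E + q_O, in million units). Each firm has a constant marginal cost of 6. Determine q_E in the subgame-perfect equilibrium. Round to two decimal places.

The follower Orion best-responds to any q_E: π_O = (205 - 2Q)q_O - 6q_O.
Setting the follower's marginal profit to zero, 199 - 2q_E - 4q_O = 0, i.e. q_O = (199 - 2q_E)/4.
Ember substitutes q_O(q_E) into its own profit: π_E = q_E(205 - 2q_E - (199 - 2q_E)/2) - 6q_E = (211/2 - q_E)q_E - 6q_E.
Maximising: ∂π_E/∂q_E = 199/2 - 2q_E = 0, giving q_E = 199/4.
Then q_O = (199 - 2·(199/4))/4 = 199/8.

49.75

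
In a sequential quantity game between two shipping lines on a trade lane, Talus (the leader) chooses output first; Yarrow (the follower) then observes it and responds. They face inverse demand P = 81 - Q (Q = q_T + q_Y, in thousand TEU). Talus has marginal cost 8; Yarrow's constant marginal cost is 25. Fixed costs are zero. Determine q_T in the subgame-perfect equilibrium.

45

Solve by backward induction. Given q_T, the follower Yarrow maximises π_Y = (81 - q_T - q_Y)q_Y - 25q_Y.
∂π_Y/∂q_Y = 56 - q_T - 2q_Y = 0 gives the reaction function q_Y = (56 - q_T)/2.
The leader anticipates this reaction. Substituting into P = 81 - Q gives P = 53 - (1/2)q_T, so π_T = (53 - (1/2)q_T)q_T - 8q_T.
Leader FOC: 45 - q_T = 0, so q_T = 45.
Then q_Y = (56 - 45)/2 = 11/2.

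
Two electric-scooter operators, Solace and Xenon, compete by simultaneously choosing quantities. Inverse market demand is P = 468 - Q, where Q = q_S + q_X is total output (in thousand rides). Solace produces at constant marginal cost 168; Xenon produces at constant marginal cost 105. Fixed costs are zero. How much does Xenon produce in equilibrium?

Solace's profit: π_S = (468 - Q)q_S - (168q_S). Setting ∂π_S/∂q_S = 0: 300 - 2q_S - (q_X) = 0.
Xenon's first-order condition: 363 - 2q_X - (q_S) = 0.
So q_S = (300 - q_X)/2 and q_X = (363 - q_S)/2.
Substituting one into the other gives q_S = 79 and q_X = 142.

142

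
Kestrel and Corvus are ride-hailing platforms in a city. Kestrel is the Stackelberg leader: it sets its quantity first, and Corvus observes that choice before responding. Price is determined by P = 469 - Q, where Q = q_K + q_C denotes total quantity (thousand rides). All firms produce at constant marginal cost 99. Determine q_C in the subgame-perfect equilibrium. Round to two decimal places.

92.50

The follower Corvus best-responds to any q_K: π_C = (469 - Q)q_C - 99q_C.
Follower FOC: 370 - q_K - 2q_C = 0, so q_C(q_K) = (370 - q_K)/2.
Kestrel substitutes q_C(q_K) into its own profit: π_K = q_K(469 - q_K - (370 - q_K)/2) - 99q_K = (284 - (1/2)q_K)q_K - 99q_K.
The leader's first-order condition 185 - q_K = 0 yields q_K = 185.
Then q_C = (370 - 185)/2 = 185/2.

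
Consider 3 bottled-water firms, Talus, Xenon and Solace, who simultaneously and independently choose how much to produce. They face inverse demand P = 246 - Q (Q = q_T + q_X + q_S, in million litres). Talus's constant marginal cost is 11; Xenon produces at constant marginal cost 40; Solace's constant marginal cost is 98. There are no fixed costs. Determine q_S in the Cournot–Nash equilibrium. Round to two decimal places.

0.75

Talus's profit: π_T = (246 - Q)q_T - (11q_T). Setting ∂π_T/∂q_T = 0: 235 - 2q_T - (q_X + q_S) = 0.
Xenon's first-order condition: 206 - 2q_X - (q_T + q_S) = 0.
Solace's profit: π_S = (246 - Q)q_S - (98q_S). Setting ∂π_S/∂q_S = 0: 148 - 2q_S - (q_T + q_X) = 0.
Summing all 3 equations gives 589 − 4Q = 0, hence Q = 589/4.
Back-substituting: q_T = (235 − 589/4) = 351/4, q_X = (206 − 589/4) = 235/4, q_S = (148 − 589/4) = 3/4.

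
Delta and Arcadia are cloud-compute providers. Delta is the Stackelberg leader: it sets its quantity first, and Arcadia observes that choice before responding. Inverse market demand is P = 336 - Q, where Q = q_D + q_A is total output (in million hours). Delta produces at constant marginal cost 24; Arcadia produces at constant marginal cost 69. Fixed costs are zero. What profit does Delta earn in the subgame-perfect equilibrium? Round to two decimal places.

The follower Arcadia best-responds to any q_D: π_A = (336 - Q)q_A - 69q_A.
Setting the follower's marginal profit to zero, 267 - q_D - 2q_A = 0, i.e. q_A = (267 - q_D)/2.
Delta substitutes q_A(q_D) into its own profit: π_D = q_D(336 - q_D - (267 - q_D)/2) - 24q_D = (405/2 - (1/2)q_D)q_D - 24q_D.
Leader FOC: 357/2 - q_D = 0, so q_D = 357/2.
Then q_A = (267 - 357/2)/2 = 177/4.
Price P = 336 - 891/4 = 453/4.
Delta's profit: (453/4 - 24)·(357/2) = 15931.1250.

15931.13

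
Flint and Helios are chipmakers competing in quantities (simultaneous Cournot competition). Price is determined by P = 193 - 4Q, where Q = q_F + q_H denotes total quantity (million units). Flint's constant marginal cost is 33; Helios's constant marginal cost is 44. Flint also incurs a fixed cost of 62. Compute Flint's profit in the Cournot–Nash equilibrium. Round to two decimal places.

Flint's profit: π_F = (193 - 4Q)q_F - (33q_F). Setting ∂π_F/∂q_F = 0: 160 - 8q_F - 4(q_H) = 0.
Helios's first-order condition: 149 - 8q_H - 4(q_F) = 0.
Rearranging gives the reaction functions q_F = (160 - 4q_H)/8 and q_H = (149 - 4q_F)/8.
Solving the pair: q_F = 57/4, q_H = 23/2.
Price P = 193 - 4·(103/4) = 90.
Flint's profit: (90 - 33)·(57/4) - 62 = 750.2500.

750.25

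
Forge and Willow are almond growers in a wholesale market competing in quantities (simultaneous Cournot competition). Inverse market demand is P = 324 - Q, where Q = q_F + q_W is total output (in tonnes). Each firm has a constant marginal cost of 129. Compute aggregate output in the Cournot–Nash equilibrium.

130

A representative firm's profit is π_i = q_i(324 - Q) - 129q_i.
Setting ∂π_i/∂q_i = 0 with rivals' quantities fixed: 195 - 2q_i - q_j = 0.
By symmetry each firm produces the same amount; substituting q_j = q_i yields q_i = 195/3 = 65.
Total output Q = 65 + 65 = 130.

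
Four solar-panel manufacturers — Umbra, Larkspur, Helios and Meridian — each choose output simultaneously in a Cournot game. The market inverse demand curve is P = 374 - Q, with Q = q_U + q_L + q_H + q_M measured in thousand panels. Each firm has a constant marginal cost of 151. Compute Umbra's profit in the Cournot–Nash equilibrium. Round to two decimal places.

A representative firm's profit is π_i = q_i(374 - Q) - 151q_i.
First-order condition (treating rivals' output as given): 223 - 2q_i - Σ_{j≠i} q_j = 0.
With identical firms every q_j equals q_i, so Σ_{j≠i} q_j = 3q_i and 223 = 5q_i, giving q_i = 223/5.
Price P = 374 - 892/5 = 978/5.
Umbra's profit: (978/5 - 151)·(223/5) = 1989.1600.

1989.16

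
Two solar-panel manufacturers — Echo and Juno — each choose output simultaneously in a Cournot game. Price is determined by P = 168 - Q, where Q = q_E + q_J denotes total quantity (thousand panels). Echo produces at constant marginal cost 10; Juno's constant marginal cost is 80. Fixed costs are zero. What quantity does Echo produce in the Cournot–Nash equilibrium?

76

Echo's profit: π_E = (168 - Q)q_E - (10q_E). Setting ∂π_E/∂q_E = 0: 158 - 2q_E - (q_J) = 0.
Juno's profit: π_J = (168 - Q)q_J - (80q_J). Setting ∂π_J/∂q_J = 0: 88 - 2q_J - (q_E) = 0.
So q_E = (158 - q_J)/2 and q_J = (88 - q_E)/2.
Solving the pair: q_E = 76, q_J = 6.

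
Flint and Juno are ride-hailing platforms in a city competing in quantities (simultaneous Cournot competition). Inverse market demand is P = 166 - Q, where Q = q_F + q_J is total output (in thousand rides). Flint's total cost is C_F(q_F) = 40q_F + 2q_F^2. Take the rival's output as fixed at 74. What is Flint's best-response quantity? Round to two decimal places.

8.67

With the rival's output fixed at 74, Flint's profit is π_F = (166 - 74 - q_F)q_F - (40q_F + 2q_F²) = (92 - q_F)q_F - (40q_F + 2q_F²).
∂π_F/∂q_F = 52 - 6q_F = 0, so q_F = 26/3.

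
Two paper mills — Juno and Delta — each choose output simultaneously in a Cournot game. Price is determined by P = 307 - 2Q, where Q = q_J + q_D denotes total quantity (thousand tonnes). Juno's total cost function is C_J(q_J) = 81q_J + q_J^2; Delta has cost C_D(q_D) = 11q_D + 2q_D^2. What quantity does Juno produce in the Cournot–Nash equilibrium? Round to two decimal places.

Juno's profit: π_J = (307 - 2Q)q_J - (81q_J + q_J²). Setting ∂π_J/∂q_J = 0: 226 - 6q_J - 2(q_D) = 0.
Delta's profit: π_D = (307 - 2Q)q_D - (11q_D + 2q_D²). Setting ∂π_D/∂q_D = 0: 296 - 8q_D - 2(q_J) = 0.
Rearranging gives the reaction functions q_J = (226 - 2q_D)/6 and q_D = (296 - 2q_J)/8.
Substituting one into the other gives q_J = 304/11 and q_D = 331/11.

27.64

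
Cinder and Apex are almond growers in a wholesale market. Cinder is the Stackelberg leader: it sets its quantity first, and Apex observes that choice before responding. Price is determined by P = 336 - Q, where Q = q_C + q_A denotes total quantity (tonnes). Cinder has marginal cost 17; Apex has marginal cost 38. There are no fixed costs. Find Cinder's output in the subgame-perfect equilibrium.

Solve by backward induction. Given q_C, the follower Apex maximises π_A = (336 - q_C - q_A)q_A - 38q_A.
∂π_A/∂q_A = 298 - q_C - 2q_A = 0 gives the reaction function q_A = (298 - q_C)/2.
Cinder substitutes q_A(q_C) into its own profit: π_C = q_C(336 - q_C - (298 - q_C)/2) - 17q_C = (187 - (1/2)q_C)q_C - 17q_C.
The leader's first-order condition 170 - q_C = 0 yields q_C = 170.
Then q_A = (298 - 170)/2 = 64.

170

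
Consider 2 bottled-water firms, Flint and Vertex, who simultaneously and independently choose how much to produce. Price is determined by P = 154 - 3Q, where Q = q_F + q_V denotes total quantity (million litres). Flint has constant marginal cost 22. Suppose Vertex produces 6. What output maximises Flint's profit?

19

With the rival's output fixed at 6, Flint's profit is π_F = (154 - 3·6 - 3q_F)q_F - (22q_F) = (136 - 3q_F)q_F - (22q_F).
∂π_F/∂q_F = 114 - 6q_F = 0, so q_F = 19.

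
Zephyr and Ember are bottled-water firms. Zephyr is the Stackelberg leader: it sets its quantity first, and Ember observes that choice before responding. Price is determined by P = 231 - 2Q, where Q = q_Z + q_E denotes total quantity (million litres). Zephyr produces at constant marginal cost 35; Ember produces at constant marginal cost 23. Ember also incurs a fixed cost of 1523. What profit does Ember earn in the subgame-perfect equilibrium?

Solve by backward induction. Given q_Z, the follower Ember maximises π_E = (231 - 2q_Z - 2q_E)q_E - 23q_E.
Setting the follower's marginal profit to zero, 208 - 2q_Z - 4q_E = 0, i.e. q_E = (208 - 2q_Z)/4.
Zephyr substitutes q_E(q_Z) into its own profit: π_Z = q_Z(231 - 2q_Z - (208 - 2q_Z)/2) - 35q_Z = (127 - q_Z)q_Z - 35q_Z.
Leader FOC: 92 - 2q_Z = 0, so q_Z = 46.
Then q_E = (208 - 2·46)/4 = 29.
Price P = 231 - 2·75 = 81.
Ember's profit: (81 - 23)·29 - 1523 = 159.

159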